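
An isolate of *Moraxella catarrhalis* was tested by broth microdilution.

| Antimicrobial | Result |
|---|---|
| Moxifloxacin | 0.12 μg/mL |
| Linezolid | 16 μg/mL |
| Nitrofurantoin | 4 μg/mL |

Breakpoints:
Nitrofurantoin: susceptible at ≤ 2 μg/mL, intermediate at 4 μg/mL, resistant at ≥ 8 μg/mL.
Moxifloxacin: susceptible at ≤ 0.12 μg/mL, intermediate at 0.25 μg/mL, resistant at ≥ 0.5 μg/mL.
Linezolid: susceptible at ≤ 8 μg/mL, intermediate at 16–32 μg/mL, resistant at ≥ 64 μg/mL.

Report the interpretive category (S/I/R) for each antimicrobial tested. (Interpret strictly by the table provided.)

Moxifloxacin: 0.12 μg/mL is ≤ 0.12 μg/mL → Susceptible
Linezolid (16 μg/mL) in 16–32 μg/mL — I
Nitrofurantoin 4 μg/mL: = 4 μg/mL — I

S, I, I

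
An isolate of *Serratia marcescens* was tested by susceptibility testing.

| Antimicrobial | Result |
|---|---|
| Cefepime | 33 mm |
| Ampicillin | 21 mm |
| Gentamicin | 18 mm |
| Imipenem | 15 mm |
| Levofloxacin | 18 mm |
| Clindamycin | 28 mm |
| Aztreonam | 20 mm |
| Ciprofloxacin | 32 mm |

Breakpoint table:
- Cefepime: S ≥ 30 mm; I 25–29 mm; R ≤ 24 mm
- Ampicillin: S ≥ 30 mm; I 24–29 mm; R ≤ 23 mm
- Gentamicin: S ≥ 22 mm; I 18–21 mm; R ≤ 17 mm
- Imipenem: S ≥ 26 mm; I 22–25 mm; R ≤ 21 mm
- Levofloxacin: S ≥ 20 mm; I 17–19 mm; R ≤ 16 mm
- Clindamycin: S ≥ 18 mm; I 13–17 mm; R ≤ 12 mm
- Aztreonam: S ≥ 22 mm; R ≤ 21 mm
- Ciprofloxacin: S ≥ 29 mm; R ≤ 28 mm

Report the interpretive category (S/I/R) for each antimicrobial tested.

S, R, I, R, I, S, R, S

Cefepime 33 mm: ≥ 30 mm — Susceptible
Ampicillin 21 mm: ≤ 23 mm ⇒ R
Gentamicin: 18 mm is in 18–21 mm — Intermediate
Imipenem 15 mm: ≤ 21 mm ⇒ Resistant
Levofloxacin (18 mm) in 17–19 mm ⇒ Intermediate
Clindamycin 28 mm: ≥ 18 mm → S
Aztreonam 20 mm: ≤ 21 mm → Resistant
Ciprofloxacin: 32 mm is ≥ 29 mm — S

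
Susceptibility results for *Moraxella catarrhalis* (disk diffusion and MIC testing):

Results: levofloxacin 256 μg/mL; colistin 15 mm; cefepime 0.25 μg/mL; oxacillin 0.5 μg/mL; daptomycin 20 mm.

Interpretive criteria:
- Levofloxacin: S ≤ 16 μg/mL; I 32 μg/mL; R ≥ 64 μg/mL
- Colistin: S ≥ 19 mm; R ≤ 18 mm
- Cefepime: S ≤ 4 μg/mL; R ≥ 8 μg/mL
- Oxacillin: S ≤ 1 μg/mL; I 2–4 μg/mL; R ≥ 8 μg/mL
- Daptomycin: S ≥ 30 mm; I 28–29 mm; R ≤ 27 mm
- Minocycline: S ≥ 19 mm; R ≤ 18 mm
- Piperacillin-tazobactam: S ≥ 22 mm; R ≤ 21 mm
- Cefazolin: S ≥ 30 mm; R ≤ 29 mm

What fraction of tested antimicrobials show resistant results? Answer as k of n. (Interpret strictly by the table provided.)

3 of 5

Levofloxacin: 256 μg/mL is ≥ 64 μg/mL — R
Colistin 15 mm: ≤ 18 mm ⇒ resistant
Cefepime (0.25 μg/mL) ≤ 4 μg/mL → Susceptible
Oxacillin (0.5 μg/mL) ≤ 1 μg/mL — susceptible
Daptomycin: 20 mm is ≤ 27 mm — resistant
Resistant: 3/5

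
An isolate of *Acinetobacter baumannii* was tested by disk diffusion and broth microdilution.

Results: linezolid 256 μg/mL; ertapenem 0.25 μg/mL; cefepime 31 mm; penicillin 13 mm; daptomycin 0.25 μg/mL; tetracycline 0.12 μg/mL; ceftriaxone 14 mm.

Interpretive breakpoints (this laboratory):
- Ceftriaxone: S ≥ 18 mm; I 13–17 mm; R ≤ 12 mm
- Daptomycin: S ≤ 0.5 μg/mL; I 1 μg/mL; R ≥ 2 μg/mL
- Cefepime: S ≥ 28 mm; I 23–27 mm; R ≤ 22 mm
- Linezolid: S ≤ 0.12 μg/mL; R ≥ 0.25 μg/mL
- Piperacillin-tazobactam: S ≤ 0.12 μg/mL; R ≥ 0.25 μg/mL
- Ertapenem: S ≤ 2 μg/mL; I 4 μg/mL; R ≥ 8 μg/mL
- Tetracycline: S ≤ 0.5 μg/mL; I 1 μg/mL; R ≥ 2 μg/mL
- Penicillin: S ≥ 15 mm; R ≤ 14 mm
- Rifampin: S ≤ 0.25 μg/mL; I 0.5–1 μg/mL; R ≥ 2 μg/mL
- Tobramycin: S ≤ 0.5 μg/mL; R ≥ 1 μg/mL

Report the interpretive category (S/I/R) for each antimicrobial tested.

R, S, S, R, S, S, I

Linezolid 256 μg/mL: ≥ 0.25 μg/mL — R
Ertapenem (0.25 μg/mL) ≤ 2 μg/mL — S
Cefepime: 31 mm is ≥ 28 mm → S
Penicillin: 13 mm is ≤ 14 mm — Resistant
Daptomycin: 0.25 μg/mL is ≤ 0.5 μg/mL ⇒ S
Tetracycline (0.12 μg/mL) ≤ 0.5 μg/mL → susceptible
Ceftriaxone: 14 mm is in 13–17 mm — I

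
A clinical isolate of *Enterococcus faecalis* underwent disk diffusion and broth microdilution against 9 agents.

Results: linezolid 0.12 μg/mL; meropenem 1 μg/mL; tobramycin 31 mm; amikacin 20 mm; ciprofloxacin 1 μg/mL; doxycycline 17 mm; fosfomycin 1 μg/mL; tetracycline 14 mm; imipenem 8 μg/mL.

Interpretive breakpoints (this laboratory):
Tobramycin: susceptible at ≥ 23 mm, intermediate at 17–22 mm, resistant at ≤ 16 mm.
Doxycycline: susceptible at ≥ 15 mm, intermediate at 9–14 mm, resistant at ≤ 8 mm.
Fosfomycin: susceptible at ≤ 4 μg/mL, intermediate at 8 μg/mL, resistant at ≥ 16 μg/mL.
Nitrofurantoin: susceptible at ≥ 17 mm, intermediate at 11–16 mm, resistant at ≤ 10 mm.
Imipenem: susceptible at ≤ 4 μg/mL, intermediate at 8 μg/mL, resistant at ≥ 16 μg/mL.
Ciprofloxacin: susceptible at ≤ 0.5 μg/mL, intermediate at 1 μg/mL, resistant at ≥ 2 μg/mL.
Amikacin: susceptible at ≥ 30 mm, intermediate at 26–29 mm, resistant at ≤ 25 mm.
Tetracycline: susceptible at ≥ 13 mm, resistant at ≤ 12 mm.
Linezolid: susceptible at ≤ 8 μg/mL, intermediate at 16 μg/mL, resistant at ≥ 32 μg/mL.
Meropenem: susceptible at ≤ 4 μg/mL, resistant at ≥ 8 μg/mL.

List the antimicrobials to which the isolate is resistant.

Linezolid (0.12 μg/mL) ≤ 8 μg/mL ⇒ susceptible
Meropenem (1 μg/mL) ≤ 4 μg/mL — Susceptible
Tobramycin (31 mm) ≥ 23 mm — susceptible
Amikacin (20 mm) ≤ 25 mm ⇒ Resistant
Ciprofloxacin (1 μg/mL) = 1 μg/mL → Intermediate
Doxycycline 17 mm: ≥ 15 mm ⇒ susceptible
Fosfomycin 1 μg/mL: ≤ 4 μg/mL → susceptible
Tetracycline (14 mm) ≥ 13 mm → susceptible
Imipenem: 8 μg/mL is = 8 μg/mL — I

amikacin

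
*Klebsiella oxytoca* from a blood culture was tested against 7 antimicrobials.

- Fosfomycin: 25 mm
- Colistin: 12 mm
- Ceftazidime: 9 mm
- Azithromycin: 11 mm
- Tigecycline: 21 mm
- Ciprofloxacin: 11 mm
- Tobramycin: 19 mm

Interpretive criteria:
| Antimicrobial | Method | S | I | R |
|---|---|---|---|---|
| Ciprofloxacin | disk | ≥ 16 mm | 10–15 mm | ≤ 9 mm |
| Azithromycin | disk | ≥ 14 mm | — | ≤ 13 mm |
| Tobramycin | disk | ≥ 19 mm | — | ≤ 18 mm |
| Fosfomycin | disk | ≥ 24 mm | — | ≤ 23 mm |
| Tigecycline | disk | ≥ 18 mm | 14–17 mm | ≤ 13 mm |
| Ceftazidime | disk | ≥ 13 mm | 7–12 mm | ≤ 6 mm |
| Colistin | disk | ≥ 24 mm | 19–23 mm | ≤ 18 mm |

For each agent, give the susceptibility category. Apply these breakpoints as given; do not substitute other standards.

S, R, I, R, S, I, S

Fosfomycin 25 mm: ≥ 24 mm ⇒ Susceptible
Colistin (12 mm) ≤ 18 mm ⇒ R
Ceftazidime 9 mm: in 7–12 mm — intermediate
Azithromycin: 11 mm is ≤ 13 mm — R
Tigecycline (21 mm) ≥ 18 mm → susceptible
Ciprofloxacin 11 mm: in 10–15 mm — intermediate
Tobramycin: 19 mm is ≥ 19 mm → S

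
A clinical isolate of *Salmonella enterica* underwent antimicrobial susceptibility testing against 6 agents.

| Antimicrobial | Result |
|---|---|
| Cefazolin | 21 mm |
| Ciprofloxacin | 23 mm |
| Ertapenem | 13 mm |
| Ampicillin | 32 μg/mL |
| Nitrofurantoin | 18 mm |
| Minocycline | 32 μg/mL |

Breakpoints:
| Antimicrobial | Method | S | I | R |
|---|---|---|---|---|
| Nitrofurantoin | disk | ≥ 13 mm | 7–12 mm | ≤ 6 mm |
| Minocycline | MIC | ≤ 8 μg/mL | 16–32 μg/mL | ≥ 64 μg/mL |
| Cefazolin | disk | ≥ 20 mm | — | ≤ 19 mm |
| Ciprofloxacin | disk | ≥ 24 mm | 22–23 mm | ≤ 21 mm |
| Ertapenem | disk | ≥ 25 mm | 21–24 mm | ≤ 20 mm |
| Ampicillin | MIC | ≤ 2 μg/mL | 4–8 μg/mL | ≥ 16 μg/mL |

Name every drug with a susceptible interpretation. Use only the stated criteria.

Cefazolin (21 mm) ≥ 20 mm — Susceptible
Ciprofloxacin (23 mm) in 22–23 mm — intermediate
Ertapenem: 13 mm is ≤ 20 mm — resistant
Ampicillin (32 μg/mL) ≥ 16 μg/mL → R
Nitrofurantoin: 18 mm is ≥ 13 mm → susceptible
Minocycline (32 μg/mL) in 16–32 μg/mL — I

cefazolin, nitrofurantoin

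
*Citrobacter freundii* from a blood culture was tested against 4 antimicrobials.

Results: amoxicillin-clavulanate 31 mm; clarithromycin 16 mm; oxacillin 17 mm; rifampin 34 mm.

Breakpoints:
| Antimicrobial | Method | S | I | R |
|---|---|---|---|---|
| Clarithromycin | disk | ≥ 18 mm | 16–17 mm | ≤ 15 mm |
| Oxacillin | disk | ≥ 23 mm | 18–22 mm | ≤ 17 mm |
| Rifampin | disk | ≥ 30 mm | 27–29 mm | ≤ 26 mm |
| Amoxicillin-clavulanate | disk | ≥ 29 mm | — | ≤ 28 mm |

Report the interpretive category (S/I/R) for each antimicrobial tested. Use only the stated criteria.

S, I, R, S

Amoxicillin-clavulanate (31 mm) ≥ 29 mm → S
Clarithromycin (16 mm) in 16–17 mm → intermediate
Oxacillin 17 mm: ≤ 17 mm → R
Rifampin (34 mm) ≥ 30 mm → susceptible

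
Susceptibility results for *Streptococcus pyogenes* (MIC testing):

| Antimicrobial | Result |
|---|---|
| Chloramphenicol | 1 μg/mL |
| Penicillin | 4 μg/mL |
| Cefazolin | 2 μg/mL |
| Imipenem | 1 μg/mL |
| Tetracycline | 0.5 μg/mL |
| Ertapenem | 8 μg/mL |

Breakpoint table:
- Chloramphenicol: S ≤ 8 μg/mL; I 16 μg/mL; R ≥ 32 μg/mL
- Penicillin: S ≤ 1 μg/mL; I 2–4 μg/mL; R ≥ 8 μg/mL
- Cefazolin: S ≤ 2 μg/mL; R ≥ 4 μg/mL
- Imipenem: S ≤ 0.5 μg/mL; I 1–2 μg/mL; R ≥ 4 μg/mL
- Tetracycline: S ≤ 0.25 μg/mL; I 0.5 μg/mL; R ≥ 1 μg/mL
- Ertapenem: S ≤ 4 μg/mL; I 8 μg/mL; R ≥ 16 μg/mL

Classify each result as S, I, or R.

Chloramphenicol: 1 μg/mL is ≤ 8 μg/mL — S
Penicillin (4 μg/mL) in 2–4 μg/mL → intermediate
Cefazolin: 2 μg/mL is ≤ 2 μg/mL — susceptible
Imipenem: 1 μg/mL is in 1–2 μg/mL → Intermediate
Tetracycline 0.5 μg/mL: = 0.5 μg/mL → I
Ertapenem: 8 μg/mL is = 8 μg/mL ⇒ intermediate

S, I, S, I, I, I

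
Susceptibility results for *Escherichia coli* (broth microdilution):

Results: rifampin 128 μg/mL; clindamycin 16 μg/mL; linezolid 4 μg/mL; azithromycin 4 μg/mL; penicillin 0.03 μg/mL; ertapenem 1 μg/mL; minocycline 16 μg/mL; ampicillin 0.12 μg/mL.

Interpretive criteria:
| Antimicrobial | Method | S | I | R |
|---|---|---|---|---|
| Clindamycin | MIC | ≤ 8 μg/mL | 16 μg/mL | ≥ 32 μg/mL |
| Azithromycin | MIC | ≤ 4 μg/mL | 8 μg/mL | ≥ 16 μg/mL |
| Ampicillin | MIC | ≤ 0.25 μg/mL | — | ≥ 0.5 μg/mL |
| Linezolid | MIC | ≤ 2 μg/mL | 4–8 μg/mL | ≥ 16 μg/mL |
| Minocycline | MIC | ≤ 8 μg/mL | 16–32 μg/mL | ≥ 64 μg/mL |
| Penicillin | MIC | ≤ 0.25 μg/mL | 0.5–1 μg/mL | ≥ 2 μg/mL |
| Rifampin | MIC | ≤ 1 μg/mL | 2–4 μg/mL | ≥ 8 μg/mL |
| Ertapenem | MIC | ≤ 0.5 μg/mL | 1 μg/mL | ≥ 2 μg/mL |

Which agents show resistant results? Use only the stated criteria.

Rifampin: 128 μg/mL is ≥ 8 μg/mL → Resistant
Clindamycin (16 μg/mL) = 16 μg/mL ⇒ Intermediate
Linezolid: 4 μg/mL is in 4–8 μg/mL — intermediate
Azithromycin (4 μg/mL) ≤ 4 μg/mL — Susceptible
Penicillin: 0.03 μg/mL is ≤ 0.25 μg/mL ⇒ susceptible
Ertapenem (1 μg/mL) = 1 μg/mL — intermediate
Minocycline 16 μg/mL: in 16–32 μg/mL ⇒ I
Ampicillin (0.12 μg/mL) ≤ 0.25 μg/mL ⇒ S

rifampin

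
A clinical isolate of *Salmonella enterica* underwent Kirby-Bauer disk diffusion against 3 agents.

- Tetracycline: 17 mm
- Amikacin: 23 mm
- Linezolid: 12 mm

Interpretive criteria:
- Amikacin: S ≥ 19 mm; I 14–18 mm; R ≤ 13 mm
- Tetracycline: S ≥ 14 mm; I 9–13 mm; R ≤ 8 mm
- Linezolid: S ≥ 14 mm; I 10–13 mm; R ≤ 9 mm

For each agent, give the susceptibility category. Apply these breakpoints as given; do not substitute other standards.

S, S, I

Tetracycline (17 mm) ≥ 14 mm — Susceptible
Amikacin (23 mm) ≥ 19 mm → Susceptible
Linezolid: 12 mm is in 10–13 mm ⇒ Intermediate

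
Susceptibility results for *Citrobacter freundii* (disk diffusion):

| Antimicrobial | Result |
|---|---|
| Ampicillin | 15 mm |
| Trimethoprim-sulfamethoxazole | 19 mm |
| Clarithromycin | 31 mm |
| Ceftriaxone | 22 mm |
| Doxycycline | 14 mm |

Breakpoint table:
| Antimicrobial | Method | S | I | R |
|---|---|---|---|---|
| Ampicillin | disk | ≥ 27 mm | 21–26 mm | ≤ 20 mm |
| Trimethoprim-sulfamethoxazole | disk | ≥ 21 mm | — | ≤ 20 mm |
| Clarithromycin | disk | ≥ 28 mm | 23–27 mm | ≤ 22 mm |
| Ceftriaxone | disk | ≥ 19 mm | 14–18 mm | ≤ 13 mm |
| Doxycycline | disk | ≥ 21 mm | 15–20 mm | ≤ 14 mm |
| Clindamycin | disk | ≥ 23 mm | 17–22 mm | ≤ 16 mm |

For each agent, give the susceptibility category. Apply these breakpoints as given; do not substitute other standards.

Ampicillin (15 mm) ≤ 20 mm ⇒ Resistant
Trimethoprim-sulfamethoxazole (19 mm) ≤ 20 mm — Resistant
Clarithromycin 31 mm: ≥ 28 mm → S
Ceftriaxone (22 mm) ≥ 19 mm → S
Doxycycline (14 mm) ≤ 14 mm — Resistant

R, R, S, S, R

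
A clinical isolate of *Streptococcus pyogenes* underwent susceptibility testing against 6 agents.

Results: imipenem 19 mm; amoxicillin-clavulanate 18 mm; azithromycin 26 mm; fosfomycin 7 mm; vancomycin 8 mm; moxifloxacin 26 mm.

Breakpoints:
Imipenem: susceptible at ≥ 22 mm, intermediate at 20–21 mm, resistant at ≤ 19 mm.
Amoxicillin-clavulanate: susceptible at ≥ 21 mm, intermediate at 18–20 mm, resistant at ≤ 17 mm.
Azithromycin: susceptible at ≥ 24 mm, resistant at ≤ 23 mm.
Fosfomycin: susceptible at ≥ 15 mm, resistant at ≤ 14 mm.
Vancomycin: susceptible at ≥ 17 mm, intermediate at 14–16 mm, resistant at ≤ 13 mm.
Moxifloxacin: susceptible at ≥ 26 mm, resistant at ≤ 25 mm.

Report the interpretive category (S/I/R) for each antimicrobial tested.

Imipenem 19 mm: ≤ 19 mm → Resistant
Amoxicillin-clavulanate 18 mm: in 18–20 mm — I
Azithromycin 26 mm: ≥ 24 mm → Susceptible
Fosfomycin 7 mm: ≤ 14 mm — R
Vancomycin 8 mm: ≤ 13 mm ⇒ R
Moxifloxacin (26 mm) ≥ 26 mm → S

R, I, S, R, R, S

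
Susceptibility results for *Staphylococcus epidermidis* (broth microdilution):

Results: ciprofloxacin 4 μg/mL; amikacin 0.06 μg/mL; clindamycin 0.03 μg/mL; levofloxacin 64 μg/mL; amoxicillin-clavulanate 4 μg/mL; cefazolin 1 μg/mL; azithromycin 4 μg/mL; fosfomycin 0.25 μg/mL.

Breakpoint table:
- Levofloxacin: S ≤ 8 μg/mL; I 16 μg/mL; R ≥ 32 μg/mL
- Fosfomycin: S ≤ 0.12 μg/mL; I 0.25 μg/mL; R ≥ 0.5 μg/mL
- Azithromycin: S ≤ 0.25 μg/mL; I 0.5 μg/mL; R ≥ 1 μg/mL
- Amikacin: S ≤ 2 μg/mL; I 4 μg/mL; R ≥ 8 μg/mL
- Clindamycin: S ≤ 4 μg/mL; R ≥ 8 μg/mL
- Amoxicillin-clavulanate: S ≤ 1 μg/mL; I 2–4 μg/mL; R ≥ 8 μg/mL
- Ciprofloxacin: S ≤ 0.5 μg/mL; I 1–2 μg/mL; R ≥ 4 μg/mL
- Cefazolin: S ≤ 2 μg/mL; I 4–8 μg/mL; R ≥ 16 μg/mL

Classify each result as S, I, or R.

R, S, S, R, I, S, R, I

Ciprofloxacin 4 μg/mL: ≥ 4 μg/mL → R
Amikacin (0.06 μg/mL) ≤ 2 μg/mL ⇒ Susceptible
Clindamycin: 0.03 μg/mL is ≤ 4 μg/mL → susceptible
Levofloxacin 64 μg/mL: ≥ 32 μg/mL ⇒ Resistant
Amoxicillin-clavulanate (4 μg/mL) in 2–4 μg/mL ⇒ intermediate
Cefazolin (1 μg/mL) ≤ 2 μg/mL ⇒ S
Azithromycin 4 μg/mL: ≥ 1 μg/mL ⇒ R
Fosfomycin: 0.25 μg/mL is = 0.25 μg/mL ⇒ Intermediate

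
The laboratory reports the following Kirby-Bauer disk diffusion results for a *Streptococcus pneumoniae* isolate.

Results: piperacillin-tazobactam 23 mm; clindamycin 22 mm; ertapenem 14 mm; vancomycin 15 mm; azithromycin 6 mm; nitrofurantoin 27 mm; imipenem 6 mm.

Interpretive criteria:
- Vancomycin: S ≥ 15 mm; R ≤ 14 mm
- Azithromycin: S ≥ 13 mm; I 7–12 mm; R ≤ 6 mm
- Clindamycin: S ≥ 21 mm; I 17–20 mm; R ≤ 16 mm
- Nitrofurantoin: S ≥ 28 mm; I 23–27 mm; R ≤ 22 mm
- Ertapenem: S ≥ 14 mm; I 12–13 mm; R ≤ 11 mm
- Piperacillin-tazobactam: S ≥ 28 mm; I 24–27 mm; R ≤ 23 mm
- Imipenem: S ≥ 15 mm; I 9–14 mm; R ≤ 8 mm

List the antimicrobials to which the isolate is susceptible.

clindamycin, ertapenem, vancomycin

Piperacillin-tazobactam (23 mm) ≤ 23 mm — resistant
Clindamycin 22 mm: ≥ 21 mm — S
Ertapenem 14 mm: ≥ 14 mm ⇒ susceptible
Vancomycin 15 mm: ≥ 15 mm ⇒ S
Azithromycin: 6 mm is ≤ 6 mm → Resistant
Nitrofurantoin: 27 mm is in 23–27 mm ⇒ I
Imipenem: 6 mm is ≤ 8 mm — Resistant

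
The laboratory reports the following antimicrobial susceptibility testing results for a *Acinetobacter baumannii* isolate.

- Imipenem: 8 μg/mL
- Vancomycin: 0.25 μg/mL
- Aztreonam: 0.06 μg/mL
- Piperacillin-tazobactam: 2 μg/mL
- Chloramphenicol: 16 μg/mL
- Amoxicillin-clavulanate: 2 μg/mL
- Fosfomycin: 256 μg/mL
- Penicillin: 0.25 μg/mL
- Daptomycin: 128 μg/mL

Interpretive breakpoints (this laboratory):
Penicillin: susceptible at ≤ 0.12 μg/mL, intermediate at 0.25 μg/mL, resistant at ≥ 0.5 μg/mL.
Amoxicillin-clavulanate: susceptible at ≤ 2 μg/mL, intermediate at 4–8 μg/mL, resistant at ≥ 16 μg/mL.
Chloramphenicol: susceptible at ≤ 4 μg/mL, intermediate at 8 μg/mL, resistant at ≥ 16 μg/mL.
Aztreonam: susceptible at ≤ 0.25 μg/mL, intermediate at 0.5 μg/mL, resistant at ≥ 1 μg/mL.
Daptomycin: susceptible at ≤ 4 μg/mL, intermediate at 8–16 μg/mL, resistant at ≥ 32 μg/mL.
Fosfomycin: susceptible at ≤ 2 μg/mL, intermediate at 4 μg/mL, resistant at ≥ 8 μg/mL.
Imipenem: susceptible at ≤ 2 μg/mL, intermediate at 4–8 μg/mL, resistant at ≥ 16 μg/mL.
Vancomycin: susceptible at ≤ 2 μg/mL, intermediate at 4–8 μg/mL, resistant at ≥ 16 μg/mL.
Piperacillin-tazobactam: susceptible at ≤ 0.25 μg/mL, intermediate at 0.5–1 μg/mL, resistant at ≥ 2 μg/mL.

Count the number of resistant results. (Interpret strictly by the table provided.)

Imipenem: 8 μg/mL is in 4–8 μg/mL → Intermediate
Vancomycin: 0.25 μg/mL is ≤ 2 μg/mL ⇒ susceptible
Aztreonam (0.06 μg/mL) ≤ 0.25 μg/mL — S
Piperacillin-tazobactam (2 μg/mL) ≥ 2 μg/mL ⇒ Resistant
Chloramphenicol (16 μg/mL) ≥ 16 μg/mL — R
Amoxicillin-clavulanate 2 μg/mL: ≤ 2 μg/mL ⇒ Susceptible
Fosfomycin 256 μg/mL: ≥ 8 μg/mL ⇒ R
Penicillin 0.25 μg/mL: = 0.25 μg/mL — I
Daptomycin 128 μg/mL: ≥ 32 μg/mL — R
Resistant: 4

4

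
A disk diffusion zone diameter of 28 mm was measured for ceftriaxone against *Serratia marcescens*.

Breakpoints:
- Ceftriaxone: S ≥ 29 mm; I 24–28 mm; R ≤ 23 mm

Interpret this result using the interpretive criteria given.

Intermediate

Ceftriaxone: 28 mm is in 24–28 mm → Intermediate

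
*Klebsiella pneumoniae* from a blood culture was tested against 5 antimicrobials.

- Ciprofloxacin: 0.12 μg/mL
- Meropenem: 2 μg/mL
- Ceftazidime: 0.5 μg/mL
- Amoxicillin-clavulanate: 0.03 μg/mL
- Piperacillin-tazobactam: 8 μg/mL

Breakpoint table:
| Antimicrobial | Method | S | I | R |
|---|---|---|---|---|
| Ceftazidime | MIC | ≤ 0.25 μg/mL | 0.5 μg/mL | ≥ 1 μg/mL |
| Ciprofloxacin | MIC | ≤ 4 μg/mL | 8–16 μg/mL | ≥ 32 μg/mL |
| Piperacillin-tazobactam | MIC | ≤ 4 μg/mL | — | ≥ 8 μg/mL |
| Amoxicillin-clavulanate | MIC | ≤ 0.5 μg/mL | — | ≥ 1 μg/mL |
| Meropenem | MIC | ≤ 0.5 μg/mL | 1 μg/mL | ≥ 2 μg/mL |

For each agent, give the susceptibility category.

Ciprofloxacin (0.12 μg/mL) ≤ 4 μg/mL → S
Meropenem 2 μg/mL: ≥ 2 μg/mL → R
Ceftazidime 0.5 μg/mL: = 0.5 μg/mL ⇒ intermediate
Amoxicillin-clavulanate 0.03 μg/mL: ≤ 0.5 μg/mL ⇒ susceptible
Piperacillin-tazobactam 8 μg/mL: ≥ 8 μg/mL — resistant

S, R, I, S, R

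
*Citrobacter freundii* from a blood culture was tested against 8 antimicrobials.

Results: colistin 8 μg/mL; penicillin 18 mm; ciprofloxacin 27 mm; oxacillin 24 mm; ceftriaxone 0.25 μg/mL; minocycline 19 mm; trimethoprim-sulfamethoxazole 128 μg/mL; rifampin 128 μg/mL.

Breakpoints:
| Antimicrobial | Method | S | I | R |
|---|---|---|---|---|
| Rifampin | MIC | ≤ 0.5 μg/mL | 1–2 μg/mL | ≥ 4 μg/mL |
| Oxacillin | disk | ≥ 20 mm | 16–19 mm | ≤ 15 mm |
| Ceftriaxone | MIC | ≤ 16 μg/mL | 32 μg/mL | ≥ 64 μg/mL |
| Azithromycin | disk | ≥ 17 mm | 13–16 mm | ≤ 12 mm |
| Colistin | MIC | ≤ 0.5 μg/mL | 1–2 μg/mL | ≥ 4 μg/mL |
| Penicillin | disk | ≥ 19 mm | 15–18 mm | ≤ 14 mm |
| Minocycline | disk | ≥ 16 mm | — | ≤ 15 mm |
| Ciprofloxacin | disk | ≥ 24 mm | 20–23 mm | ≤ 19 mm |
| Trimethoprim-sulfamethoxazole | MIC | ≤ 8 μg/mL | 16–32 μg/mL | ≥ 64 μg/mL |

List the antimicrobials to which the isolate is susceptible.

ciprofloxacin, oxacillin, ceftriaxone, minocycline

Colistin: 8 μg/mL is ≥ 4 μg/mL ⇒ resistant
Penicillin 18 mm: in 15–18 mm ⇒ Intermediate
Ciprofloxacin: 27 mm is ≥ 24 mm → susceptible
Oxacillin 24 mm: ≥ 20 mm → S
Ceftriaxone (0.25 μg/mL) ≤ 16 μg/mL — susceptible
Minocycline 19 mm: ≥ 16 mm ⇒ susceptible
Trimethoprim-sulfamethoxazole: 128 μg/mL is ≥ 64 μg/mL — Resistant
Rifampin: 128 μg/mL is ≥ 4 μg/mL → Resistant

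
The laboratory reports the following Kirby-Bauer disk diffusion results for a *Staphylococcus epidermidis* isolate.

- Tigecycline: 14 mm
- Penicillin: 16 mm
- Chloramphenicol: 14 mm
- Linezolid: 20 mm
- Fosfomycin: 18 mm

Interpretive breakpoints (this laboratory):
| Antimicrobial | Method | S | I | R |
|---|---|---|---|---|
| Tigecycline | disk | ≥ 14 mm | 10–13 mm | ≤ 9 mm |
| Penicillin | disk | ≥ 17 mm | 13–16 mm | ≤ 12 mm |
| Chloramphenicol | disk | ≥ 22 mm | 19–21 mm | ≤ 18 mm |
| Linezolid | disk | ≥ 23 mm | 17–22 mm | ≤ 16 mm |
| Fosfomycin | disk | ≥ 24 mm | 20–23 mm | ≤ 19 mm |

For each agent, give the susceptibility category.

Tigecycline (14 mm) ≥ 14 mm → S
Penicillin: 16 mm is in 13–16 mm — I
Chloramphenicol 14 mm: ≤ 18 mm ⇒ R
Linezolid: 20 mm is in 17–22 mm ⇒ Intermediate
Fosfomycin (18 mm) ≤ 19 mm → R

S, I, R, I, R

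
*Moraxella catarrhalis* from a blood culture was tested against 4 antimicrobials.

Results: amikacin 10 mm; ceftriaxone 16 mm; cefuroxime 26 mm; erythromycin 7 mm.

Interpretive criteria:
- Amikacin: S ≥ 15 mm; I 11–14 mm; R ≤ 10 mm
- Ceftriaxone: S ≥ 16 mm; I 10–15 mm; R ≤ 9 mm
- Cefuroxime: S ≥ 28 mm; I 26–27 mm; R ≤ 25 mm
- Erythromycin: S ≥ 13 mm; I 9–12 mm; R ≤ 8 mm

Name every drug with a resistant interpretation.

Amikacin (10 mm) ≤ 10 mm — resistant
Ceftriaxone (16 mm) ≥ 16 mm — S
Cefuroxime: 26 mm is in 26–27 mm → Intermediate
Erythromycin (7 mm) ≤ 8 mm → resistant

amikacin, erythromycin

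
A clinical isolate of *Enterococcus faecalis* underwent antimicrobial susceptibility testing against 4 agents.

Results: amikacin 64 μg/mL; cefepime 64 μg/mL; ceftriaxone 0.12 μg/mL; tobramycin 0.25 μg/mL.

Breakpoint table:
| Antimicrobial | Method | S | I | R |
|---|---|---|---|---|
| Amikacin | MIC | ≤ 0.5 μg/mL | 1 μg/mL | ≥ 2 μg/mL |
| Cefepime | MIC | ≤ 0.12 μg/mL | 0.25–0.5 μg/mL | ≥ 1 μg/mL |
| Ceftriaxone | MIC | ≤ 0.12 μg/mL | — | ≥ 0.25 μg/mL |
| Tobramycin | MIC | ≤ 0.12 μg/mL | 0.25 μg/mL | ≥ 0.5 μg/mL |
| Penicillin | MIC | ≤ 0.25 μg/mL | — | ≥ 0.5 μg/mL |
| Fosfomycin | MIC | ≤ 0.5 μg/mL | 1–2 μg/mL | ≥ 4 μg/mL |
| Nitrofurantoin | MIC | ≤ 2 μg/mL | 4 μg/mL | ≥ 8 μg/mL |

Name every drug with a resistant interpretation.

amikacin, cefepime

Amikacin 64 μg/mL: ≥ 2 μg/mL → resistant
Cefepime 64 μg/mL: ≥ 1 μg/mL ⇒ R
Ceftriaxone 0.12 μg/mL: ≤ 0.12 μg/mL ⇒ Susceptible
Tobramycin 0.25 μg/mL: = 0.25 μg/mL ⇒ intermediate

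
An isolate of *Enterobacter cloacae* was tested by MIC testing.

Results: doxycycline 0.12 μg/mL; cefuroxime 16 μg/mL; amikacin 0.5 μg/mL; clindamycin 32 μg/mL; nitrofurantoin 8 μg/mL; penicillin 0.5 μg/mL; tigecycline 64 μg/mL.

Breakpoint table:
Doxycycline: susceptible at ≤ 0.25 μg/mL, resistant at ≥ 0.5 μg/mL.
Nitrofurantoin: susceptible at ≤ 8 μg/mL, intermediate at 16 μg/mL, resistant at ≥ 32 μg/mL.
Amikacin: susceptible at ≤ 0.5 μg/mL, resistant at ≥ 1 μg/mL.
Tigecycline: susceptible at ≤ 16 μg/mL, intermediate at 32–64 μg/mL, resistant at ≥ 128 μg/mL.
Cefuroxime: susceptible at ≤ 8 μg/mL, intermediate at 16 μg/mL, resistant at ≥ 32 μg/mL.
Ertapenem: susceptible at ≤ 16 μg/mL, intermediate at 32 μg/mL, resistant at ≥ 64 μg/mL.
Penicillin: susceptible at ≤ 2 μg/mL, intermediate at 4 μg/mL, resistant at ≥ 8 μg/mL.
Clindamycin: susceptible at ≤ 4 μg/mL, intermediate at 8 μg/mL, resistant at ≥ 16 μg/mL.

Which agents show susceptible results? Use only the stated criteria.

Doxycycline (0.12 μg/mL) ≤ 0.25 μg/mL — susceptible
Cefuroxime: 16 μg/mL is = 16 μg/mL → intermediate
Amikacin: 0.5 μg/mL is ≤ 0.5 μg/mL ⇒ S
Clindamycin (32 μg/mL) ≥ 16 μg/mL → resistant
Nitrofurantoin 8 μg/mL: ≤ 8 μg/mL — S
Penicillin: 0.5 μg/mL is ≤ 2 μg/mL → Susceptible
Tigecycline 64 μg/mL: in 32–64 μg/mL ⇒ I

doxycycline, amikacin, nitrofurantoin, penicillin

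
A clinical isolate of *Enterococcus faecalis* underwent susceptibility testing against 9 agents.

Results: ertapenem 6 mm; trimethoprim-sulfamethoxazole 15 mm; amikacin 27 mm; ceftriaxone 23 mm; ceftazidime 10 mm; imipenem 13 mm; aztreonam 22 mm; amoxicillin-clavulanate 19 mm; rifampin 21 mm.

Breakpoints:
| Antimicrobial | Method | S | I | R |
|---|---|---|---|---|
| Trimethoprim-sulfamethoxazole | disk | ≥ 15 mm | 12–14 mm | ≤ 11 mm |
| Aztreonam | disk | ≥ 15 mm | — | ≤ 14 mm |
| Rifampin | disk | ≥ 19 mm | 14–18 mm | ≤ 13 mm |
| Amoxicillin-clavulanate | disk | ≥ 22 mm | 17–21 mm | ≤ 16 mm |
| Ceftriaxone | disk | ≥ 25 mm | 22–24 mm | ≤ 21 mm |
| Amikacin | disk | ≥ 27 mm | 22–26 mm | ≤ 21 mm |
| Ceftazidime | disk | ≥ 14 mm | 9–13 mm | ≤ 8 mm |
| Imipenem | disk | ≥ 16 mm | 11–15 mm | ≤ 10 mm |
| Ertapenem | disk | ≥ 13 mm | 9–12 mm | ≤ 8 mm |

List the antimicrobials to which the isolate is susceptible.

trimethoprim-sulfamethoxazole, amikacin, aztreonam, rifampin

Ertapenem (6 mm) ≤ 8 mm → Resistant
Trimethoprim-sulfamethoxazole: 15 mm is ≥ 15 mm — susceptible
Amikacin 27 mm: ≥ 27 mm ⇒ susceptible
Ceftriaxone (23 mm) in 22–24 mm ⇒ intermediate
Ceftazidime 10 mm: in 9–13 mm → Intermediate
Imipenem 13 mm: in 11–15 mm — I
Aztreonam 22 mm: ≥ 15 mm → Susceptible
Amoxicillin-clavulanate 19 mm: in 17–21 mm → Intermediate
Rifampin (21 mm) ≥ 19 mm — Susceptible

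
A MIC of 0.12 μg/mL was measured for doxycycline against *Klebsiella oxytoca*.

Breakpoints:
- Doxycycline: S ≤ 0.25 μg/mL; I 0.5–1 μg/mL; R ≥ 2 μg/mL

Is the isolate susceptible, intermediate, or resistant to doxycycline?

Susceptible

Doxycycline: 0.12 μg/mL is ≤ 0.25 μg/mL → susceptible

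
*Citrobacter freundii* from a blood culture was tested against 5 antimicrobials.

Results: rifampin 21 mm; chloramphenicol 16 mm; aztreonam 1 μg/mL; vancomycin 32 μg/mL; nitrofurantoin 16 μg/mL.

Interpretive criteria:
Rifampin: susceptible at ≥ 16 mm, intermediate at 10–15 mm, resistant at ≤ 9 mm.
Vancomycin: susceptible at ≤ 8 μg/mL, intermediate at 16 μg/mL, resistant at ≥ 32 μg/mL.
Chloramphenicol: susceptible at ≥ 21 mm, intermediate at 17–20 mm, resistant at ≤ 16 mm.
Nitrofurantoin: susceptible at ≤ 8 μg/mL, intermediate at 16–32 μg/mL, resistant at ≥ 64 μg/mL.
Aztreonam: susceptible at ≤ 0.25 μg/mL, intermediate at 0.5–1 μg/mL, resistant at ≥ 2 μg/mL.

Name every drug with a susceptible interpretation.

Rifampin: 21 mm is ≥ 16 mm ⇒ S
Chloramphenicol (16 mm) ≤ 16 mm → Resistant
Aztreonam: 1 μg/mL is in 0.5–1 μg/mL → intermediate
Vancomycin: 32 μg/mL is ≥ 32 μg/mL → R
Nitrofurantoin: 16 μg/mL is in 16–32 μg/mL — I

rifampin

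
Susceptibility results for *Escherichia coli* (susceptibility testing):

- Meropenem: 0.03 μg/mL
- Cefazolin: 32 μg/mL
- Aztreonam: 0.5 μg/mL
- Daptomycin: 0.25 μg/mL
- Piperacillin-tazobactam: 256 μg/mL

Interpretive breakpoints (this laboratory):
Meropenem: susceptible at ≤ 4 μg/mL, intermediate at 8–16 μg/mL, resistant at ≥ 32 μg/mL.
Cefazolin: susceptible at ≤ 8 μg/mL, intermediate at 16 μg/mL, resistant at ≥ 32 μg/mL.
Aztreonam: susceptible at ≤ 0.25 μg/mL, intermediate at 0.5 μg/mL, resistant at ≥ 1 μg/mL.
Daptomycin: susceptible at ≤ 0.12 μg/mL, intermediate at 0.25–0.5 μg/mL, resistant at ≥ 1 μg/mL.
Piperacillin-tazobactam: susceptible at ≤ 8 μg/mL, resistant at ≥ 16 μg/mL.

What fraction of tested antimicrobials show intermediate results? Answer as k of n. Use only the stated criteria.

Meropenem: 0.03 μg/mL is ≤ 4 μg/mL — Susceptible
Cefazolin (32 μg/mL) ≥ 32 μg/mL ⇒ resistant
Aztreonam (0.5 μg/mL) = 0.5 μg/mL — I
Daptomycin 0.25 μg/mL: in 0.25–0.5 μg/mL — I
Piperacillin-tazobactam 256 μg/mL: ≥ 16 μg/mL ⇒ resistant
Intermediate: 2/5

2 of 5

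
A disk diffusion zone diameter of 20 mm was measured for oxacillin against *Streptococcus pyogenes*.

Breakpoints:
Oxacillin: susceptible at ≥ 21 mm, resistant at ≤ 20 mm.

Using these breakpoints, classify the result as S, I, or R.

Resistant

Oxacillin (20 mm) ≤ 20 mm → R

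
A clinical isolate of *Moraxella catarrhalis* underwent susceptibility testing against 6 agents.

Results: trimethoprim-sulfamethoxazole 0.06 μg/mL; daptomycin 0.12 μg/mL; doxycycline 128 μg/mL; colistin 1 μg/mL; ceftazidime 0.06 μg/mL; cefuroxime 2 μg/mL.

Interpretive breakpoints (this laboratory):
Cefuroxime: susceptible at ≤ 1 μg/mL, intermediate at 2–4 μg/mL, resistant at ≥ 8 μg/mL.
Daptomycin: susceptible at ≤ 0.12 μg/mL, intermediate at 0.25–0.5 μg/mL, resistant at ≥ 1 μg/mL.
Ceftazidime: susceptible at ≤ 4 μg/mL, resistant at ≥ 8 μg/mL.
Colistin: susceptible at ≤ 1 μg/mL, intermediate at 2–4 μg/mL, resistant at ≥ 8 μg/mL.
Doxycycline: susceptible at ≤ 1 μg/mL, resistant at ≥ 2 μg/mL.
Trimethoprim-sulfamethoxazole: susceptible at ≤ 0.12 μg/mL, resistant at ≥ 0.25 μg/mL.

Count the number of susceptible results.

Trimethoprim-sulfamethoxazole (0.06 μg/mL) ≤ 0.12 μg/mL ⇒ susceptible
Daptomycin: 0.12 μg/mL is ≤ 0.12 μg/mL ⇒ S
Doxycycline (128 μg/mL) ≥ 2 μg/mL ⇒ R
Colistin (1 μg/mL) ≤ 1 μg/mL — susceptible
Ceftazidime (0.06 μg/mL) ≤ 4 μg/mL ⇒ S
Cefuroxime 2 μg/mL: in 2–4 μg/mL → Intermediate
Susceptible: 4

4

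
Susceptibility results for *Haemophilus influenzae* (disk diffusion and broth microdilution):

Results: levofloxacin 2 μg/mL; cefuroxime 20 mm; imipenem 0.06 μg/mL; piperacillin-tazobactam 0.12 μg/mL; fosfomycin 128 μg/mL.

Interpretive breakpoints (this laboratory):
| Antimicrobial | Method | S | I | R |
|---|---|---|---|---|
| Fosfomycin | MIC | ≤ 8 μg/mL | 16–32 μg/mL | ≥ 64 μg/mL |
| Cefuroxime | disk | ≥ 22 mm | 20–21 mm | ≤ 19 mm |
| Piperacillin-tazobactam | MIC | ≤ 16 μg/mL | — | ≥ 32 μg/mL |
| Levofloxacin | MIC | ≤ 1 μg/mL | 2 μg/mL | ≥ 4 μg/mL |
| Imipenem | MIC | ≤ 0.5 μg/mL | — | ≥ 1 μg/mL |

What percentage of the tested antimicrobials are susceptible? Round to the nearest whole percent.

Levofloxacin (2 μg/mL) = 2 μg/mL — Intermediate
Cefuroxime (20 mm) in 20–21 mm → I
Imipenem (0.06 μg/mL) ≤ 0.5 μg/mL ⇒ S
Piperacillin-tazobactam: 0.12 μg/mL is ≤ 16 μg/mL → S
Fosfomycin: 128 μg/mL is ≥ 64 μg/mL → R
Susceptible: 2/5

40%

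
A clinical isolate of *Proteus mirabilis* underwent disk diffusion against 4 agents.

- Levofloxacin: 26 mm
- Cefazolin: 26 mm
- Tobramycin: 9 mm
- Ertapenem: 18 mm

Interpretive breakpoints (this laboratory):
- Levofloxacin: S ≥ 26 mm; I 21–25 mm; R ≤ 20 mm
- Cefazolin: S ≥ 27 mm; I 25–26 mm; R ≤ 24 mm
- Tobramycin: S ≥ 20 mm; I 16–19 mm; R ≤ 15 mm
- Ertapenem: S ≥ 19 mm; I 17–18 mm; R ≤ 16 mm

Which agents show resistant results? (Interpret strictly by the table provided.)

tobramycin

Levofloxacin (26 mm) ≥ 26 mm → S
Cefazolin: 26 mm is in 25–26 mm ⇒ I
Tobramycin: 9 mm is ≤ 15 mm — resistant
Ertapenem (18 mm) in 17–18 mm — Intermediate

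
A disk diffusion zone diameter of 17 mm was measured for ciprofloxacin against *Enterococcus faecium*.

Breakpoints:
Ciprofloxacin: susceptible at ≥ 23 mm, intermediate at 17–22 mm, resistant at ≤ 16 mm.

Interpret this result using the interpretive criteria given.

Intermediate

Ciprofloxacin (17 mm) in 17–22 mm — intermediate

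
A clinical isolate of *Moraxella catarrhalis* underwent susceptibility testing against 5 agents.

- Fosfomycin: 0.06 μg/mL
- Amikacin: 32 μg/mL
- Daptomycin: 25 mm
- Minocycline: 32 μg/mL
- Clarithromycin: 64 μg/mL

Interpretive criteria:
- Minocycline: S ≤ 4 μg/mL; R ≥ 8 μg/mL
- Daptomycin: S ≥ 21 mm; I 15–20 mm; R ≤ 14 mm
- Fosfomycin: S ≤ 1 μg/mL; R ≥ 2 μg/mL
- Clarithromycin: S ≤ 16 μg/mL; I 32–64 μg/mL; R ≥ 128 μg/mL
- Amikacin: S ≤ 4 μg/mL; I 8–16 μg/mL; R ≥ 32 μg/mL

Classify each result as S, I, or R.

Fosfomycin: 0.06 μg/mL is ≤ 1 μg/mL — S
Amikacin (32 μg/mL) ≥ 32 μg/mL ⇒ Resistant
Daptomycin: 25 mm is ≥ 21 mm ⇒ susceptible
Minocycline 32 μg/mL: ≥ 8 μg/mL ⇒ Resistant
Clarithromycin 64 μg/mL: in 32–64 μg/mL — I

S, R, S, R, I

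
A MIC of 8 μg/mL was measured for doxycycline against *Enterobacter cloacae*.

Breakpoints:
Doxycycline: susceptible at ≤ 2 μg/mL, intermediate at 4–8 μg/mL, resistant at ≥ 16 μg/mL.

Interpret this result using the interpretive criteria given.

I

Doxycycline 8 μg/mL: in 4–8 μg/mL — intermediate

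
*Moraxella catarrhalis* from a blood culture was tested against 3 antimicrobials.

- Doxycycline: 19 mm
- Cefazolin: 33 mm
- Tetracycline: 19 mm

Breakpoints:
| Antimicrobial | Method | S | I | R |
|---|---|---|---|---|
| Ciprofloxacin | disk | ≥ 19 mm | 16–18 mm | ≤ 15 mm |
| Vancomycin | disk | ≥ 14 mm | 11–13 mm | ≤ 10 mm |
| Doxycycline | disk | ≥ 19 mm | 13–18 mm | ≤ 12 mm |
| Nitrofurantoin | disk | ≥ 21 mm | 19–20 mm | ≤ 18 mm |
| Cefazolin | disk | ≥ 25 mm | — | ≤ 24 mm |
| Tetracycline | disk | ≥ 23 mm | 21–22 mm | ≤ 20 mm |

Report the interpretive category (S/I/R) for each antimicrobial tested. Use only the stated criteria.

S, S, R

Doxycycline 19 mm: ≥ 19 mm ⇒ susceptible
Cefazolin: 33 mm is ≥ 25 mm — susceptible
Tetracycline (19 mm) ≤ 20 mm ⇒ resistant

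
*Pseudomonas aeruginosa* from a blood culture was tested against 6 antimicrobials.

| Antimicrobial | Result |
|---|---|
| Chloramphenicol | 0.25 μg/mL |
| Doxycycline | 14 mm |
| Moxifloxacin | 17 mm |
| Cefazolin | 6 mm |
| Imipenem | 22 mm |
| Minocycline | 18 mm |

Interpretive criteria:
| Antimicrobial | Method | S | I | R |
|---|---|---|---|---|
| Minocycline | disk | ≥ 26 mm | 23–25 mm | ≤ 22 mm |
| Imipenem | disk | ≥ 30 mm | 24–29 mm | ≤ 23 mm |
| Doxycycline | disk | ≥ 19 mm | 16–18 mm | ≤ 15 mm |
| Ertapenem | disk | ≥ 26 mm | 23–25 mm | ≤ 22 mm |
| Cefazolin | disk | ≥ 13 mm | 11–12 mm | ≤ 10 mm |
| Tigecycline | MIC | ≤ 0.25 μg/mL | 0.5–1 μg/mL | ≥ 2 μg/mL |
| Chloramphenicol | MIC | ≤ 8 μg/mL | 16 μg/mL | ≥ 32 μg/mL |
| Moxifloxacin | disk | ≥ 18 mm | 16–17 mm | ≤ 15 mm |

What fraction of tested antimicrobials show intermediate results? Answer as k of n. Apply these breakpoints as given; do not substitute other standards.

Chloramphenicol (0.25 μg/mL) ≤ 8 μg/mL → S
Doxycycline 14 mm: ≤ 15 mm → Resistant
Moxifloxacin 17 mm: in 16–17 mm ⇒ Intermediate
Cefazolin 6 mm: ≤ 10 mm ⇒ Resistant
Imipenem: 22 mm is ≤ 23 mm — Resistant
Minocycline 18 mm: ≤ 22 mm — resistant
Intermediate: 1/6

1 of 6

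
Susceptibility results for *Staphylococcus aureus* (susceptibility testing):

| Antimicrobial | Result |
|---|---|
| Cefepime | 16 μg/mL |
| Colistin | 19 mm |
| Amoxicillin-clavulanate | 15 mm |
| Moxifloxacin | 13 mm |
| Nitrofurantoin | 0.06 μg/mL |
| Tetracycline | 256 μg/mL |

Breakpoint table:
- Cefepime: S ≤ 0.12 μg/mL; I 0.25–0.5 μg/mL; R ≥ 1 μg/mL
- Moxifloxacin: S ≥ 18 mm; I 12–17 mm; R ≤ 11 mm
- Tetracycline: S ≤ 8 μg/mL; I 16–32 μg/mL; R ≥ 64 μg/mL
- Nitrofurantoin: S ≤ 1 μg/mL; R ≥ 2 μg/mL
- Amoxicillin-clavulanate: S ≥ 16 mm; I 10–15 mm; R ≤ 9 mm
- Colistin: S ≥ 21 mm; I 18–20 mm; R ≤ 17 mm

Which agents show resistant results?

cefepime, tetracycline

Cefepime 16 μg/mL: ≥ 1 μg/mL ⇒ resistant
Colistin 19 mm: in 18–20 mm ⇒ I
Amoxicillin-clavulanate: 15 mm is in 10–15 mm ⇒ I
Moxifloxacin 13 mm: in 12–17 mm — intermediate
Nitrofurantoin: 0.06 μg/mL is ≤ 1 μg/mL ⇒ S
Tetracycline 256 μg/mL: ≥ 64 μg/mL → R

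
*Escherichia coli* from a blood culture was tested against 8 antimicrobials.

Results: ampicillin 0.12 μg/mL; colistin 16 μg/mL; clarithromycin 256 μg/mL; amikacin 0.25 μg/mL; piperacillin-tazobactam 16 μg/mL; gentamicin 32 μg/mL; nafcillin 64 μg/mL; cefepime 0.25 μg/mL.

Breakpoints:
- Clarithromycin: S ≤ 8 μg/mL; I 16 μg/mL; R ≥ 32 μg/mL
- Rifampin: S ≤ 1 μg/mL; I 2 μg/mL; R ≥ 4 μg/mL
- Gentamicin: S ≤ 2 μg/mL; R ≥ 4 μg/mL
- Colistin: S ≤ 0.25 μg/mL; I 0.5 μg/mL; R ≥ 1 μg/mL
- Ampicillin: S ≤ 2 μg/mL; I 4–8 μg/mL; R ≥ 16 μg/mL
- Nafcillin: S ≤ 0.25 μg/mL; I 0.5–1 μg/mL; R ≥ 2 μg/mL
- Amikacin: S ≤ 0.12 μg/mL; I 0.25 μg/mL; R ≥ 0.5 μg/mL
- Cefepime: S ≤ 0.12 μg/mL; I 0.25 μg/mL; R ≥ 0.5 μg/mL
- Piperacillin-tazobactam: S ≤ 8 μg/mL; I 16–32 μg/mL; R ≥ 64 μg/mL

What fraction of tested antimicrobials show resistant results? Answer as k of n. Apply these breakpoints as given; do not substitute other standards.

4 of 8

Ampicillin 0.12 μg/mL: ≤ 2 μg/mL → Susceptible
Colistin: 16 μg/mL is ≥ 1 μg/mL ⇒ resistant
Clarithromycin 256 μg/mL: ≥ 32 μg/mL — Resistant
Amikacin (0.25 μg/mL) = 0.25 μg/mL — I
Piperacillin-tazobactam 16 μg/mL: in 16–32 μg/mL ⇒ Intermediate
Gentamicin (32 μg/mL) ≥ 4 μg/mL ⇒ resistant
Nafcillin (64 μg/mL) ≥ 2 μg/mL — Resistant
Cefepime: 0.25 μg/mL is = 0.25 μg/mL → intermediate
Resistant: 4/8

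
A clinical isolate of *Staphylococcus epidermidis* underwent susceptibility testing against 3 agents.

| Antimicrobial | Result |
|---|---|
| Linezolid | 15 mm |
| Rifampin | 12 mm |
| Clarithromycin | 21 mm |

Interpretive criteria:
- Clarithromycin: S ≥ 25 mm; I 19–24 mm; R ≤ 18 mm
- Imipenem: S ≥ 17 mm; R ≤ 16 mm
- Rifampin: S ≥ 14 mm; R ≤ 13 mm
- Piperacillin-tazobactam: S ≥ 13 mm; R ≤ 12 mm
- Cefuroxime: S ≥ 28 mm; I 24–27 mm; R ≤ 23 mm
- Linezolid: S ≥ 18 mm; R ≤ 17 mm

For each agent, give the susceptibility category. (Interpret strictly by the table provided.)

Linezolid (15 mm) ≤ 17 mm — Resistant
Rifampin (12 mm) ≤ 13 mm → Resistant
Clarithromycin (21 mm) in 19–24 mm → intermediate

R, R, I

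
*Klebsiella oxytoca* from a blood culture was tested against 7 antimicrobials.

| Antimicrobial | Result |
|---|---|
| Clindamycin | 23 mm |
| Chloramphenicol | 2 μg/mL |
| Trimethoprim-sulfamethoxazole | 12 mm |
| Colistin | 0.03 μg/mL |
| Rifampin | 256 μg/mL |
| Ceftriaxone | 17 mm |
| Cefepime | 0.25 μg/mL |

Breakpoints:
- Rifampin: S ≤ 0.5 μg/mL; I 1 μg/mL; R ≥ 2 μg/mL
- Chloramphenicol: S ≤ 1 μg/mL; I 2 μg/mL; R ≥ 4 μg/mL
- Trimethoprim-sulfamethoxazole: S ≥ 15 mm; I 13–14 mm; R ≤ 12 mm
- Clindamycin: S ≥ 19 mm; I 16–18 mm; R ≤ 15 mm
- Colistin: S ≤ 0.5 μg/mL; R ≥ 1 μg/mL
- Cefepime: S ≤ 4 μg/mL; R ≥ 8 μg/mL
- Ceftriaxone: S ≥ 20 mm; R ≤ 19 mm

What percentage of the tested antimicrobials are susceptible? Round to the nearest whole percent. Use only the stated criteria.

43%

Clindamycin 23 mm: ≥ 19 mm ⇒ susceptible
Chloramphenicol: 2 μg/mL is = 2 μg/mL — intermediate
Trimethoprim-sulfamethoxazole: 12 mm is ≤ 12 mm → resistant
Colistin 0.03 μg/mL: ≤ 0.5 μg/mL — Susceptible
Rifampin (256 μg/mL) ≥ 2 μg/mL — resistant
Ceftriaxone: 17 mm is ≤ 19 mm → Resistant
Cefepime 0.25 μg/mL: ≤ 4 μg/mL → S
Susceptible: 3/7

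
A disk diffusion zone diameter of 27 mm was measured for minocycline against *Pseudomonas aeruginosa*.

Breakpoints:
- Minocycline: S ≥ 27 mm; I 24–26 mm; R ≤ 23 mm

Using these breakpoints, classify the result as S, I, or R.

Minocycline 27 mm: ≥ 27 mm → S

S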